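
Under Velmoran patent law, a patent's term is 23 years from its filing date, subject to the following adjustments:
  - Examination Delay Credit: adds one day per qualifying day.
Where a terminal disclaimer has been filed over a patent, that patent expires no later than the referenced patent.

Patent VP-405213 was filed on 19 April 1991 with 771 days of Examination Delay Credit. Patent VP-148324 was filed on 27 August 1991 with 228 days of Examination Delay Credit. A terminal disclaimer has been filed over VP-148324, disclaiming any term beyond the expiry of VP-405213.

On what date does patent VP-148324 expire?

Natural term of VP-148324:
  Base: filing + 23 years → 27 August 2014.
  Examination Delay Credit: +228 days → 12 April 2015.
Expiry of referenced patent VP-405213:
  Base: filing + 23 years → 19 April 2014.
  Examination Delay Credit: +771 days → 29 May 2016.
Terminal disclaimer: VP-148324 expires on the earlier of 12 April 2015 and 29 May 2016.

April 12, 2015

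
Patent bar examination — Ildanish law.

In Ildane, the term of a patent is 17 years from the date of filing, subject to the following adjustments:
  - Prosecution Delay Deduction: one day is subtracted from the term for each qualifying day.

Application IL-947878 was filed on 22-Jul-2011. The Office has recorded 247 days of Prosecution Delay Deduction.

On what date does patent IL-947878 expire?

November 18, 2027

Base term: filing date + 17 years → 22 July 2028.
Prosecution Delay Deduction: −247 days → 18 November 2027.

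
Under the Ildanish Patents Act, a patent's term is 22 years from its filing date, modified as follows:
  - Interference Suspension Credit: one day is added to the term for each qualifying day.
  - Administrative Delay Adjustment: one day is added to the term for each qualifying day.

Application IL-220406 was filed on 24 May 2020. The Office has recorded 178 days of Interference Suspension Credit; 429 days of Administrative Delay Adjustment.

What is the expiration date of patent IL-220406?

Base term: filing date + 22 years → 24 May 2042.
Interference Suspension Credit: +178 days → 18 November 2042.
Administrative Delay Adjustment: +429 days → 21 January 2044.

2044-01-21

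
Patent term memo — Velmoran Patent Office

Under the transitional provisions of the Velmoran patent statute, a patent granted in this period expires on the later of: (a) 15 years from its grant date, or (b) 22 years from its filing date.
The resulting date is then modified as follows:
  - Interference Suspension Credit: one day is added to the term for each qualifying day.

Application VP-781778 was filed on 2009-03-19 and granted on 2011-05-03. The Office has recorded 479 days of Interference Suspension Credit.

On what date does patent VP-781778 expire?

(a) grant + 15 years → 3 May 2026.
(b) filing + 22 years → 19 March 2031.
Later of the two: 19 March 2031.
Interference Suspension Credit: +479 days → 10 July 2032.

July 10, 2032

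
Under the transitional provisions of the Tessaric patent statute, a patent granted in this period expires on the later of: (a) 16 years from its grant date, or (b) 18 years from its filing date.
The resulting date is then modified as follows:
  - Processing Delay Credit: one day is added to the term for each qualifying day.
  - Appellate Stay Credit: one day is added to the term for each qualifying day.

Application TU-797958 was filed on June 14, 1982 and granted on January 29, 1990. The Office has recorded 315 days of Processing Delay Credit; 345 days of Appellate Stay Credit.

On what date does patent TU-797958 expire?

(a) grant + 16 years → 29 January 2006.
(b) filing + 18 years → 14 June 2000.
Later of the two: 29 January 2006.
Processing Delay Credit: +315 days → 10 December 2006.
Appellate Stay Credit: +345 days → 20 November 2007.

2007-11-20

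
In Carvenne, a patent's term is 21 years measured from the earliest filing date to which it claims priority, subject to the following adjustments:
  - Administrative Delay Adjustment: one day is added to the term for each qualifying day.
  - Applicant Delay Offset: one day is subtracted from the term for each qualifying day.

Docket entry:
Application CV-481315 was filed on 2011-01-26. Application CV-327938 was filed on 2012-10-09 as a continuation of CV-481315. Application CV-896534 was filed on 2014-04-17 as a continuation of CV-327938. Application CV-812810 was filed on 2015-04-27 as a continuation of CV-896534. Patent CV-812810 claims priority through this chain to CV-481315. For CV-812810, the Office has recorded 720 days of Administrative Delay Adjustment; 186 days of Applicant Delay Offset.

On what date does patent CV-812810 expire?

2033-07-13

Earliest priority filing: 26 January 2011.
Base term: 26 January 2011 + 21 years → 26 January 2032.
Administrative Delay Adjustment: +720 days → 15 January 2034.
Applicant Delay Offset: −186 days → 13 July 2033.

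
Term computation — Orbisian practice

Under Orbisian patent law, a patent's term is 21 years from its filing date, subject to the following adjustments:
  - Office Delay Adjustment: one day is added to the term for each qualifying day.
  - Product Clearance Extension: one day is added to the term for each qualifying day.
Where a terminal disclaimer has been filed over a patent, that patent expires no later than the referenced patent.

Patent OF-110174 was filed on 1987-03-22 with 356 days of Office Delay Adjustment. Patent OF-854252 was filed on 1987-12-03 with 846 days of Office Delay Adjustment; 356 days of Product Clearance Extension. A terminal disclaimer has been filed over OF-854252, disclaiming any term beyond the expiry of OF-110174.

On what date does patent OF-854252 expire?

2009-03-13

Natural term of OF-854252:
  Base: filing + 21 years → 3 December 2008.
  Office Delay Adjustment: +846 days → 29 March 2011.
  Product Clearance Extension: +356 days → 19 March 2012.
Expiry of referenced patent OF-110174:
  Base: filing + 21 years → 22 March 2008.
  Office Delay Adjustment: +356 days → 13 March 2009.
Terminal disclaimer: OF-854252 expires on the earlier of 19 March 2012 and 13 March 2009.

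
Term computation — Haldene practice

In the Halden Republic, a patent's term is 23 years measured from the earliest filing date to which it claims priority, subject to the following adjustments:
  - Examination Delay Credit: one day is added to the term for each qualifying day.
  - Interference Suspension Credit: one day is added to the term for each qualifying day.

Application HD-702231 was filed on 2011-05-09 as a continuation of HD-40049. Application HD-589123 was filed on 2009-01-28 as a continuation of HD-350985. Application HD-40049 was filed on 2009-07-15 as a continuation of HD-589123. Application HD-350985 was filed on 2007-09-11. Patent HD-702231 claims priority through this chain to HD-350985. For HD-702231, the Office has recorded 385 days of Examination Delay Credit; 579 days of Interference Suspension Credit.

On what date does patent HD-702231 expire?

Earliest priority filing: 11 September 2007.
Base term: 11 September 2007 + 23 years → 11 September 2030.
Examination Delay Credit: +385 days → 1 October 2031.
Interference Suspension Credit: +579 days → 2 May 2033.

May 2, 2033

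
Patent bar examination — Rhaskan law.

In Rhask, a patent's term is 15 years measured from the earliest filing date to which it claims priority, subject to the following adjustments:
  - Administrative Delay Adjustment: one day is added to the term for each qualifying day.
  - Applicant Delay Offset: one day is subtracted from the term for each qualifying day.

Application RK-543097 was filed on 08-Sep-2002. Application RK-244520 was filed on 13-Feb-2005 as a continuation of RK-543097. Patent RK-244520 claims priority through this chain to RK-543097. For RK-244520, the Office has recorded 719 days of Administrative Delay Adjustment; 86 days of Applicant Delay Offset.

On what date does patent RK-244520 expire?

2019-06-03

Earliest priority filing: 8 September 2002.
Base term: 8 September 2002 + 15 years → 8 September 2017.
Administrative Delay Adjustment: +719 days → 28 August 2019.
Applicant Delay Offset: −86 days → 3 June 2019.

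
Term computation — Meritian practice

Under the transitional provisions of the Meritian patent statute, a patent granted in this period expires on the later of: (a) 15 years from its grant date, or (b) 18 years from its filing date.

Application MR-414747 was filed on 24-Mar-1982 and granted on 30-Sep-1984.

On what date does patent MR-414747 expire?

2000-03-24

(a) grant + 15 years → 30 September 1999.
(b) filing + 18 years → 24 March 2000.
Later of the two: 24 March 2000.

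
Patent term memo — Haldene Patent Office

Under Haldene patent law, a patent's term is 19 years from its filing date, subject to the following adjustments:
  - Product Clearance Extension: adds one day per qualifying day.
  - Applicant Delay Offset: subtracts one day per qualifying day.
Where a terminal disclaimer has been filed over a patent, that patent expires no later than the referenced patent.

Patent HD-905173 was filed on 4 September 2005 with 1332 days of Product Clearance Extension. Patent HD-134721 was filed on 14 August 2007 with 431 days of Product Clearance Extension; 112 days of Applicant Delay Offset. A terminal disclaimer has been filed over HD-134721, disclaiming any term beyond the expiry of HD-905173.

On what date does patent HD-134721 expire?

2027-06-29

Natural term of HD-134721:
  Base: filing + 19 years → 14 August 2026.
  Product Clearance Extension: +431 days → 19 October 2027.
  Applicant Delay Offset: −112 days → 29 June 2027.
Expiry of referenced patent HD-905173:
  Base: filing + 19 years → 4 September 2024.
  Product Clearance Extension: +1332 days → 28 April 2028.
Terminal disclaimer: HD-134721 expires on the earlier of 29 June 2027 and 28 April 2028.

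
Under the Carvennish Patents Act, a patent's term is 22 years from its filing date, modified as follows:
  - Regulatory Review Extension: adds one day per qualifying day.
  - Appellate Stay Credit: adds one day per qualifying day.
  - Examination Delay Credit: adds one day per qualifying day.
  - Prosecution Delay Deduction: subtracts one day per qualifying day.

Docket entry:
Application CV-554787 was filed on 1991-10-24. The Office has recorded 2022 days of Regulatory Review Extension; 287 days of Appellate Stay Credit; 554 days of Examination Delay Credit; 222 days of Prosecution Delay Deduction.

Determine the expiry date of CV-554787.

2021-01-16

Base term: filing date + 22 years → 24 October 2013.
Regulatory Review Extension: +2022 days → 8 May 2019.
Appellate Stay Credit: +287 days → 19 February 2020.
Examination Delay Credit: +554 days → 26 August 2021.
Prosecution Delay Deduction: −222 days → 16 January 2021.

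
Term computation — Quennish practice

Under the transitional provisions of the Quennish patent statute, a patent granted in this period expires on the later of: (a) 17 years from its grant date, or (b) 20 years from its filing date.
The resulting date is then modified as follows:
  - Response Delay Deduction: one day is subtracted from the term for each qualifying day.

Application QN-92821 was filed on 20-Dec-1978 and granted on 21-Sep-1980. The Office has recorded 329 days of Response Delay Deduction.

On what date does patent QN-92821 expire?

1998-01-25

(a) grant + 17 years → 21 September 1997.
(b) filing + 20 years → 20 December 1998.
Later of the two: 20 December 1998.
Response Delay Deduction: −329 days → 25 January 1998.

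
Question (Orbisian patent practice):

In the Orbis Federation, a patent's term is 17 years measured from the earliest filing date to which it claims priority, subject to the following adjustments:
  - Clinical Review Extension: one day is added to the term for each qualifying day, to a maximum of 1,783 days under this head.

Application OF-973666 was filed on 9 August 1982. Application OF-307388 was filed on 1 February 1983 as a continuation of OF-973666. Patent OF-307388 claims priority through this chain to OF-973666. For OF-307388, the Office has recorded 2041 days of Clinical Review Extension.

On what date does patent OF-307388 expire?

Earliest priority filing: 9 August 1982.
Base term: 9 August 1982 + 17 years → 9 August 1999.
Clinical Review Extension: 2041 days claimed exceeds the 1783-day cap, so +1783 days → 26 June 2004.

June 26, 2004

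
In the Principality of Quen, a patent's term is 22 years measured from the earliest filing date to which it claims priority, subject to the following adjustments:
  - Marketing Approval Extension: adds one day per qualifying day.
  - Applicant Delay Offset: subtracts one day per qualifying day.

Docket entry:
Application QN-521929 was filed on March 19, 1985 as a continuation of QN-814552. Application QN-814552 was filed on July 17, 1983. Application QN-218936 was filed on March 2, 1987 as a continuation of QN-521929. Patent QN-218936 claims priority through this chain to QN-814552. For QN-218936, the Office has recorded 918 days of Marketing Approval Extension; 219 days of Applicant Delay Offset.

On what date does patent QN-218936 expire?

June 16, 2007

Earliest priority filing: 17 July 1983.
Base term: 17 July 1983 + 22 years → 17 July 2005.
Marketing Approval Extension: +918 days → 21 January 2008.
Applicant Delay Offset: −219 days → 16 June 2007.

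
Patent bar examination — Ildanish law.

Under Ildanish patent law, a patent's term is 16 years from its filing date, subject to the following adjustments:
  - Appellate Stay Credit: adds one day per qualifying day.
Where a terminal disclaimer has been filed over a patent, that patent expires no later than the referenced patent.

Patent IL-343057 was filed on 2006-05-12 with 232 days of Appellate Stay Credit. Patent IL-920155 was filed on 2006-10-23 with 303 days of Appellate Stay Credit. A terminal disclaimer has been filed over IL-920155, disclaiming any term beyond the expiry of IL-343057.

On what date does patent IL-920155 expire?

Natural term of IL-920155:
  Base: filing + 16 years → 23 October 2022.
  Appellate Stay Credit: +303 days → 22 August 2023.
Expiry of referenced patent IL-343057:
  Base: filing + 16 years → 12 May 2022.
  Appellate Stay Credit: +232 days → 30 December 2022.
Terminal disclaimer: IL-920155 expires on the earlier of 22 August 2023 and 30 December 2022.

2022-12-30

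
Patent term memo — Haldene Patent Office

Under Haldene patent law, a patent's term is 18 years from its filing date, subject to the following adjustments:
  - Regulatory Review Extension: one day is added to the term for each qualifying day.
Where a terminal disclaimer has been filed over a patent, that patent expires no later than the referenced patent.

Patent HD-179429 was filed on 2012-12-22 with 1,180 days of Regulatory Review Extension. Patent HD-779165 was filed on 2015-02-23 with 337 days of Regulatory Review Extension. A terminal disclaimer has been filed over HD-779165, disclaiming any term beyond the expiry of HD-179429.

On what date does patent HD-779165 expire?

Natural term of HD-779165:
  Base: filing + 18 years → 23 February 2033.
  Regulatory Review Extension: +337 days → 26 January 2034.
Expiry of referenced patent HD-179429:
  Base: filing + 18 years → 22 December 2030.
  Regulatory Review Extension: +1180 days → 16 March 2034.
Terminal disclaimer: HD-779165 expires on the earlier of 26 January 2034 and 16 March 2034.

January 26, 2034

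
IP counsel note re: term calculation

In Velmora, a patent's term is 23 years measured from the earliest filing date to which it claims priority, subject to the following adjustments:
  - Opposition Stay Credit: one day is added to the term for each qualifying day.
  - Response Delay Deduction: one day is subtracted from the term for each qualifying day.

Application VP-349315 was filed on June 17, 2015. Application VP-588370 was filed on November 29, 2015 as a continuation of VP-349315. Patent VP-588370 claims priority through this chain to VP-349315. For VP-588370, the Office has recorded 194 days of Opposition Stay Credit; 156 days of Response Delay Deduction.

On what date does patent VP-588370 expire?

July 25, 2038

Earliest priority filing: 17 June 2015.
Base term: 17 June 2015 + 23 years → 17 June 2038.
Opposition Stay Credit: +194 days → 28 December 2038.
Response Delay Deduction: −156 days → 25 July 2038.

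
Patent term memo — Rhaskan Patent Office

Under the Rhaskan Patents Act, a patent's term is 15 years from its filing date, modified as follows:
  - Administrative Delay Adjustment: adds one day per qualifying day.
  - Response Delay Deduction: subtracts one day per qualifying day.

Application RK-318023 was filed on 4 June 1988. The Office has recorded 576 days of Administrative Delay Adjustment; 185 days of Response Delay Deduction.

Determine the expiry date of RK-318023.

June 29, 2004

Base term: filing date + 15 years → 4 June 2003.
Administrative Delay Adjustment: +576 days → 31 December 2004.
Response Delay Deduction: −185 days → 29 June 2004.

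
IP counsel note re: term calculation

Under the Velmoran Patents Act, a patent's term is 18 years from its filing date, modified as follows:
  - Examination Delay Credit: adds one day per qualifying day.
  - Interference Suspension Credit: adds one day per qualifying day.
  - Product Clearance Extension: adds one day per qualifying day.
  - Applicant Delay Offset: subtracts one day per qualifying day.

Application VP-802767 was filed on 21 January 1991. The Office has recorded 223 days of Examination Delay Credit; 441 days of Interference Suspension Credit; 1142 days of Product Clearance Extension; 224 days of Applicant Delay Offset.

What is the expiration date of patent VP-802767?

2013-05-22

Base term: filing date + 18 years → 21 January 2009.
Examination Delay Credit: +223 days → 1 September 2009.
Interference Suspension Credit: +441 days → 16 November 2010.
Product Clearance Extension: +1142 days → 1 January 2014.
Applicant Delay Offset: −224 days → 22 May 2013.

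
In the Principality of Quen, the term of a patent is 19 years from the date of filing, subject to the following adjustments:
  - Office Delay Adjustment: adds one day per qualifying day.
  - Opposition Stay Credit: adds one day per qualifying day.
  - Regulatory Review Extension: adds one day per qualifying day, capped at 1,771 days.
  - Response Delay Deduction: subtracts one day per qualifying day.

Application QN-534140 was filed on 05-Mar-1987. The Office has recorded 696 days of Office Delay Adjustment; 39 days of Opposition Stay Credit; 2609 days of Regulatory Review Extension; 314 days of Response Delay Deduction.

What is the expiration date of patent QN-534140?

March 5, 2012

Base term: filing date + 19 years → 5 March 2006.
Office Delay Adjustment: +696 days → 30 January 2008.
Opposition Stay Credit: +39 days → 9 March 2008.
Regulatory Review Extension: 2609 days claimed exceeds the 1771-day cap, so +1771 days → 13 January 2013.
Response Delay Deduction: −314 days → 5 March 2012.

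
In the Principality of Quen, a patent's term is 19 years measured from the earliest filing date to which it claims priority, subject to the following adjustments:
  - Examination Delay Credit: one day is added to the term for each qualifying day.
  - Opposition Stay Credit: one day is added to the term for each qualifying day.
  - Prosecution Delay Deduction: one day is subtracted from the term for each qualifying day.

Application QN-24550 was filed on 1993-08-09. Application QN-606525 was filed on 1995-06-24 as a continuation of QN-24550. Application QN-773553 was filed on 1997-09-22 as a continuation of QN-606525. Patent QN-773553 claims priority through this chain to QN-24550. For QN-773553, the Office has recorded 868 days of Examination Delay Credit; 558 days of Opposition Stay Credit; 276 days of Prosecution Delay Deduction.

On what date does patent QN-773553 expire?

Earliest priority filing: 9 August 1993.
Base term: 9 August 1993 + 19 years → 9 August 2012.
Examination Delay Credit: +868 days → 25 December 2014.
Opposition Stay Credit: +558 days → 5 July 2016.
Prosecution Delay Deduction: −276 days → 3 October 2015.

2015-10-03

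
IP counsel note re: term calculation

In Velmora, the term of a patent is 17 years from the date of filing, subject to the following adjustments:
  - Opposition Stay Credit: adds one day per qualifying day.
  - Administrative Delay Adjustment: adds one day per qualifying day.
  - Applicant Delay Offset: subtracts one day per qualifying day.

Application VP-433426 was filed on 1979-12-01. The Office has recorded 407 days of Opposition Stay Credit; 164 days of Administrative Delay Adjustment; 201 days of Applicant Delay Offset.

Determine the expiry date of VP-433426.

December 6, 1997

Base term: filing date + 17 years → 1 December 1996.
Opposition Stay Credit: +407 days → 12 January 1998.
Administrative Delay Adjustment: +164 days → 25 June 1998.
Applicant Delay Offset: −201 days → 6 December 1997.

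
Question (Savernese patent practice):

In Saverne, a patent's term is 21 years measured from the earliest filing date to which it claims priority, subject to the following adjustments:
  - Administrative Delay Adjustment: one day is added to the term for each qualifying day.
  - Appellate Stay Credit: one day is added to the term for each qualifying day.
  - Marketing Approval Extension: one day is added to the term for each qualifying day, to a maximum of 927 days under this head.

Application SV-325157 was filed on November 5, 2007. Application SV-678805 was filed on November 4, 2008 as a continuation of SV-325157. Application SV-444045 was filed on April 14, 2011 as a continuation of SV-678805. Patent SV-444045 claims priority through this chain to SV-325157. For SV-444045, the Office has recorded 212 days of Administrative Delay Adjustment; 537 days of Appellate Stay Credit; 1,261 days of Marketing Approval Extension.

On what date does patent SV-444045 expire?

2033-06-08

Earliest priority filing: 5 November 2007.
Base term: 5 November 2007 + 21 years → 5 November 2028.
Administrative Delay Adjustment: +212 days → 5 June 2029.
Appellate Stay Credit: +537 days → 24 November 2030.
Marketing Approval Extension: 1261 days claimed exceeds the 927-day cap, so +927 days → 8 June 2033.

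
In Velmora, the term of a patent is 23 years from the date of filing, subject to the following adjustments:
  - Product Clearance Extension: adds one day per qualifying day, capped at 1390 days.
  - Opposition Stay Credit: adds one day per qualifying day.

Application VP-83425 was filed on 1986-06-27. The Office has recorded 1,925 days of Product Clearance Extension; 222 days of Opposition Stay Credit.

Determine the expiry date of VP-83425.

November 25, 2013

Base term: filing date + 23 years → 27 June 2009.
Product Clearance Extension: 1925 days claimed exceeds the 1390-day cap, so +1390 days → 17 April 2013.
Opposition Stay Credit: +222 days → 25 November 2013.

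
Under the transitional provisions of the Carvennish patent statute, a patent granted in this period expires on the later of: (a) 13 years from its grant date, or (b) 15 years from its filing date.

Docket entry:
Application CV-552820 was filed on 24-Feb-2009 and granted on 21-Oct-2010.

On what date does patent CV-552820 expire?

February 24, 2024

(a) grant + 13 years → 21 October 2023.
(b) filing + 15 years → 24 February 2024.
Later of the two: 24 February 2024.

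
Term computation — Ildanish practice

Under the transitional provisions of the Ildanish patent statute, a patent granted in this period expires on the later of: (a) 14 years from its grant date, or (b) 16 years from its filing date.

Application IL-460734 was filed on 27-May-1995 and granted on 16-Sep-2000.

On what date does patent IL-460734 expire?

(a) grant + 14 years → 16 September 2014.
(b) filing + 16 years → 27 May 2011.
Later of the two: 16 September 2014.

September 16, 2014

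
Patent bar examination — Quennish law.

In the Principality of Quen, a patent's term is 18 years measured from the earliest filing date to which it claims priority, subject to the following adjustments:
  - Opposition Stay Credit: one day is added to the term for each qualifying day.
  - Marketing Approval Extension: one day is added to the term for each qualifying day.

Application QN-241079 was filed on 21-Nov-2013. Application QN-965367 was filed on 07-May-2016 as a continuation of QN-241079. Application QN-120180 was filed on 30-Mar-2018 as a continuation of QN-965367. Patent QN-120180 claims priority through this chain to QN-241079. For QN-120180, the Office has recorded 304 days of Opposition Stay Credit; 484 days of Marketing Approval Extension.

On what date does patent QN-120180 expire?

Earliest priority filing: 21 November 2013.
Base term: 21 November 2013 + 18 years → 21 November 2031.
Opposition Stay Credit: +304 days → 20 September 2032.
Marketing Approval Extension: +484 days → 17 January 2034.

January 17, 2034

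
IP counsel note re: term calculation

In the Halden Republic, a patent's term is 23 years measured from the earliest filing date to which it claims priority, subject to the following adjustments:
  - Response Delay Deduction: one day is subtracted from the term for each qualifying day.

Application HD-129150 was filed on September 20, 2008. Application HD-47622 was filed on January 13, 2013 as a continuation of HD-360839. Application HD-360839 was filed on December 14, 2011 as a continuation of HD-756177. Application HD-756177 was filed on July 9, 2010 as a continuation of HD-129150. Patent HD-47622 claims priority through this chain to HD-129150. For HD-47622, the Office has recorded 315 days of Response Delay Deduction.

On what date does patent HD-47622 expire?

Earliest priority filing: 20 September 2008.
Base term: 20 September 2008 + 23 years → 20 September 2031.
Response Delay Deduction: −315 days → 9 November 2030.

2030-11-09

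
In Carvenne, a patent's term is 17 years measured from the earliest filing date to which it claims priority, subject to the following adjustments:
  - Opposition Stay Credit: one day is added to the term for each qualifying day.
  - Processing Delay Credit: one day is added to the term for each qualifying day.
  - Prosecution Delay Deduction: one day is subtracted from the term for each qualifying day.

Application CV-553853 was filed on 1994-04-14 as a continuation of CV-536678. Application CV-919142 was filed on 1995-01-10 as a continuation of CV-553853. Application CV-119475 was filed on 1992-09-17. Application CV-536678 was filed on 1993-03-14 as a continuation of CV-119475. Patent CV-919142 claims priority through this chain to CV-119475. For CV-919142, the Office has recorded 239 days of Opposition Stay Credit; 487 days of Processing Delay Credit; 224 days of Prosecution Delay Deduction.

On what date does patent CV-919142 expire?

2011-02-01

Earliest priority filing: 17 September 1992.
Base term: 17 September 1992 + 17 years → 17 September 2009.
Opposition Stay Credit: +239 days → 14 May 2010.
Processing Delay Credit: +487 days → 13 September 2011.
Prosecution Delay Deduction: −224 days → 1 February 2011.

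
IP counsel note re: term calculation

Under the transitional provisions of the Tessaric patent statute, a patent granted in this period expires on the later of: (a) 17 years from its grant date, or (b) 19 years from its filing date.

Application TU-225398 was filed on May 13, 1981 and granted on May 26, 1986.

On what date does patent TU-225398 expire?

(a) grant + 17 years → 26 May 2003.
(b) filing + 19 years → 13 May 2000.
Later of the two: 26 May 2003.

May 26, 2003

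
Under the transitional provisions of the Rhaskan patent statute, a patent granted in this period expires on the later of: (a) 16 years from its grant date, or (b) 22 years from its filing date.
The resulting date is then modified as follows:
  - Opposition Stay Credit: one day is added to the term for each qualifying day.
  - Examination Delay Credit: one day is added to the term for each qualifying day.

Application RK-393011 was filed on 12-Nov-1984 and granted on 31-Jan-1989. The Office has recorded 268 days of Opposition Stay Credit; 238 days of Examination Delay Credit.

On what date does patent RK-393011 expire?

2008-04-01

(a) grant + 16 years → 31 January 2005.
(b) filing + 22 years → 12 November 2006.
Later of the two: 12 November 2006.
Opposition Stay Credit: +268 days → 7 August 2007.
Examination Delay Credit: +238 days → 1 April 2008.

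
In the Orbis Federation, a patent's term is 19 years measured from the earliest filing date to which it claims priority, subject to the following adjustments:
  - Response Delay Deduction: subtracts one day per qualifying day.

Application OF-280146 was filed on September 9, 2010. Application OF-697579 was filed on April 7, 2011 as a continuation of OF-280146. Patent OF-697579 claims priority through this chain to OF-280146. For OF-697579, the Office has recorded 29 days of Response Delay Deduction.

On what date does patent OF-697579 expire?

2029-08-11

Earliest priority filing: 9 September 2010.
Base term: 9 September 2010 + 19 years → 9 September 2029.
Response Delay Deduction: −29 days → 11 August 2029.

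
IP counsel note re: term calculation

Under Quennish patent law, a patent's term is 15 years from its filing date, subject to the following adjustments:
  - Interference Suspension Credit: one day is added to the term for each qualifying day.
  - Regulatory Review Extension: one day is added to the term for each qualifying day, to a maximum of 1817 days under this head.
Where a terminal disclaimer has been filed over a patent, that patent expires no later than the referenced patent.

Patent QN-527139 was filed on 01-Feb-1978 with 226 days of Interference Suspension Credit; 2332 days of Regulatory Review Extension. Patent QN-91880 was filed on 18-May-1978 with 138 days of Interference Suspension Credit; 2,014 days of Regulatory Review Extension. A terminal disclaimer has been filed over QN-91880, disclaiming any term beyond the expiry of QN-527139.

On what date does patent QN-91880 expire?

Natural term of QN-91880:
  Base: filing + 15 years → 18 May 1993.
  Interference Suspension Credit: +138 days → 3 October 1993.
  Regulatory Review Extension: 2014 days claimed exceeds the 1817-day cap, so +1817 days → 24 September 1998.
Expiry of referenced patent QN-527139:
  Base: filing + 15 years → 1 February 1993.
  Interference Suspension Credit: +226 days → 15 September 1993.
  Regulatory Review Extension: 2332 days claimed exceeds the 1817-day cap, so +1817 days → 6 September 1998.
Terminal disclaimer: QN-91880 expires on the earlier of 24 September 1998 and 6 September 1998.

September 6, 1998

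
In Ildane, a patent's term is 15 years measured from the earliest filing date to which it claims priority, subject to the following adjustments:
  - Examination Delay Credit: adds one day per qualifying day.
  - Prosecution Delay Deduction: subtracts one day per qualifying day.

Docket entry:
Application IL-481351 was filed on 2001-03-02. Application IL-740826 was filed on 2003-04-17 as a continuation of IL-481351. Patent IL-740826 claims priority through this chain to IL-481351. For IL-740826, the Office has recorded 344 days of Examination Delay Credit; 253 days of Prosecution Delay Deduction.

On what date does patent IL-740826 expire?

2016-06-01

Earliest priority filing: 2 March 2001.
Base term: 2 March 2001 + 15 years → 2 March 2016.
Examination Delay Credit: +344 days → 9 February 2017.
Prosecution Delay Deduction: −253 days → 1 June 2016.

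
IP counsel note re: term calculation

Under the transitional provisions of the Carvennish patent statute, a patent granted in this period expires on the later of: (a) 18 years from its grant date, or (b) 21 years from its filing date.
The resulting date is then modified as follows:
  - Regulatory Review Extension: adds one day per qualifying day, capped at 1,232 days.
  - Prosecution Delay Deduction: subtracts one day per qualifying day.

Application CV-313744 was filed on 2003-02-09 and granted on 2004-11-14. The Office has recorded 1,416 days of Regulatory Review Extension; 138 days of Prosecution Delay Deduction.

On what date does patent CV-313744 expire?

February 7, 2027

(a) grant + 18 years → 14 November 2022.
(b) filing + 21 years → 9 February 2024.
Later of the two: 9 February 2024.
Regulatory Review Extension: 1416 days claimed exceeds the 1232-day cap, so +1232 days → 25 June 2027.
Prosecution Delay Deduction: −138 days → 7 February 2027.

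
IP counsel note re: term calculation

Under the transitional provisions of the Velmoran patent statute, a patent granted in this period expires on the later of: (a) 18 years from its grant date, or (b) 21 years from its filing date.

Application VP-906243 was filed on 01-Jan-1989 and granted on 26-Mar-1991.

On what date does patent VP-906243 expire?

January 1, 2010

(a) grant + 18 years → 26 March 2009.
(b) filing + 21 years → 1 January 2010.
Later of the two: 1 January 2010.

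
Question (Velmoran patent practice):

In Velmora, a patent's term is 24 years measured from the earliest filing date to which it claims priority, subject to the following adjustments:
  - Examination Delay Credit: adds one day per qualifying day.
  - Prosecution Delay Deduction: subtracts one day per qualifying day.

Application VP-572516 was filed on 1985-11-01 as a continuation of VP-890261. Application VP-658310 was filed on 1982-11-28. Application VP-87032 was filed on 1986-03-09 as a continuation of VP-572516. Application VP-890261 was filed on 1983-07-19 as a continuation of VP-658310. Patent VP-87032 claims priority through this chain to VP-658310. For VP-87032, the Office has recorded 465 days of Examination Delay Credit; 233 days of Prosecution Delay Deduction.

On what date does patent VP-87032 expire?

Earliest priority filing: 28 November 1982.
Base term: 28 November 1982 + 24 years → 28 November 2006.
Examination Delay Credit: +465 days → 7 March 2008.
Prosecution Delay Deduction: −233 days → 18 July 2007.

2007-07-18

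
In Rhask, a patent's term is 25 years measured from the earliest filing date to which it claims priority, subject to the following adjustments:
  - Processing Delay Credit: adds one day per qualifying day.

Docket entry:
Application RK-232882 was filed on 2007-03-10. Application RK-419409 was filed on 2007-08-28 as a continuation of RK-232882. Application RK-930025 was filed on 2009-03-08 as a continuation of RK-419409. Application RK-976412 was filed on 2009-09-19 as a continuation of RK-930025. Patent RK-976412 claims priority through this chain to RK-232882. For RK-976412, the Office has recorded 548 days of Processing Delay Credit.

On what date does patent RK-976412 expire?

2033-09-09

Earliest priority filing: 10 March 2007.
Base term: 10 March 2007 + 25 years → 10 March 2032.
Processing Delay Credit: +548 days → 9 September 2033.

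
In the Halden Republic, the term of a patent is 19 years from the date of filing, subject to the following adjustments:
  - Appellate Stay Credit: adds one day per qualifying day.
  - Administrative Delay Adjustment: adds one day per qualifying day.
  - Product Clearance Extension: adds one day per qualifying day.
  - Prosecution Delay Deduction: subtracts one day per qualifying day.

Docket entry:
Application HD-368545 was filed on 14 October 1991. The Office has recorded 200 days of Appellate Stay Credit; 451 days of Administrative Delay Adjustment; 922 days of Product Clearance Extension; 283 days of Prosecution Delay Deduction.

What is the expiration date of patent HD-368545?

Base term: filing date + 19 years → 14 October 2010.
Appellate Stay Credit: +200 days → 2 May 2011.
Administrative Delay Adjustment: +451 days → 26 July 2012.
Product Clearance Extension: +922 days → 3 February 2015.
Prosecution Delay Deduction: −283 days → 26 April 2014.

April 26, 2014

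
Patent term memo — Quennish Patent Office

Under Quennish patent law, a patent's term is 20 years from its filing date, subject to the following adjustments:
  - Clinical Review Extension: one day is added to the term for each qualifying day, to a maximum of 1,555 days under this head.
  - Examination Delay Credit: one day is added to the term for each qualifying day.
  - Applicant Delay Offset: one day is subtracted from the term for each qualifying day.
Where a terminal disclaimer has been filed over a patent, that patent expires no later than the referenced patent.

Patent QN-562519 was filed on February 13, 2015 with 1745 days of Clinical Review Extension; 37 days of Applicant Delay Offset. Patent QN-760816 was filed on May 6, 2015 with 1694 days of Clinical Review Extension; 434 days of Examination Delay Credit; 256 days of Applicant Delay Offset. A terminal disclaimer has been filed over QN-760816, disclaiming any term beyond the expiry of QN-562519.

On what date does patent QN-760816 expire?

Natural term of QN-760816:
  Base: filing + 20 years → 6 May 2035.
  Clinical Review Extension: 1694 days claimed exceeds the 1555-day cap, so +1555 days → 8 August 2039.
  Examination Delay Credit: +434 days → 15 October 2040.
  Applicant Delay Offset: −256 days → 2 February 2040.
Expiry of referenced patent QN-562519:
  Base: filing + 20 years → 13 February 2035.
  Clinical Review Extension: 1745 days claimed exceeds the 1555-day cap, so +1555 days → 18 May 2039.
  Applicant Delay Offset: −37 days → 11 April 2039.
Terminal disclaimer: QN-760816 expires on the earlier of 2 February 2040 and 11 April 2039.

April 11, 2039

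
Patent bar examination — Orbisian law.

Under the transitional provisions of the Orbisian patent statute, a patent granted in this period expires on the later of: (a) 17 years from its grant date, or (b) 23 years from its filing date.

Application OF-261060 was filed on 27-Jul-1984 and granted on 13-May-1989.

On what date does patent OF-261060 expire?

(a) grant + 17 years → 13 May 2006.
(b) filing + 23 years → 27 July 2007.
Later of the two: 27 July 2007.

2007-07-27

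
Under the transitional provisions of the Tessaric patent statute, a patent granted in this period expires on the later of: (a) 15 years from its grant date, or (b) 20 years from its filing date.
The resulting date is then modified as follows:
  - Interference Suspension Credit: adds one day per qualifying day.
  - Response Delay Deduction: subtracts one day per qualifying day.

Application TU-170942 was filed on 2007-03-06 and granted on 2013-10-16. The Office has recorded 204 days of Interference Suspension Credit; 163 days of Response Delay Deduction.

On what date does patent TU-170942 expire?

(a) grant + 15 years → 16 October 2028.
(b) filing + 20 years → 6 March 2027.
Later of the two: 16 October 2028.
Interference Suspension Credit: +204 days → 8 May 2029.
Response Delay Deduction: −163 days → 26 November 2028.

2028-11-26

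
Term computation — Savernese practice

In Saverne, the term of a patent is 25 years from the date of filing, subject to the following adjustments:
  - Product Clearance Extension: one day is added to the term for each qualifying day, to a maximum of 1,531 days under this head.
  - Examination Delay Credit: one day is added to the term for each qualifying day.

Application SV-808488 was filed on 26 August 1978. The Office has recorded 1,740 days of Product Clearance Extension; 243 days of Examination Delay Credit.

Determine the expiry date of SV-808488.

Base term: filing date + 25 years → 26 August 2003.
Product Clearance Extension: 1740 days claimed exceeds the 1531-day cap, so +1531 days → 4 November 2007.
Examination Delay Credit: +243 days → 4 July 2008.

2008-07-04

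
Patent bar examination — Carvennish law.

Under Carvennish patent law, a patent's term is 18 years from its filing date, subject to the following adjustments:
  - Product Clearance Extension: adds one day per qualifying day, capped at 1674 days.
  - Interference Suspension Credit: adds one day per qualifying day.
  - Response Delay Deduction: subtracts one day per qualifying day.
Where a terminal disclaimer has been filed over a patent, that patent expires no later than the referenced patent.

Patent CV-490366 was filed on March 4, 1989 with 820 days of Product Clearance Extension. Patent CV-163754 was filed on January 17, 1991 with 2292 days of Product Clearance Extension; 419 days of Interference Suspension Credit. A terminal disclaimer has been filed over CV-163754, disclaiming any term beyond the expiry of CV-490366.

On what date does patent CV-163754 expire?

Natural term of CV-163754:
  Base: filing + 18 years → 17 January 2009.
  Product Clearance Extension: 2292 days claimed exceeds the 1674-day cap, so +1674 days → 18 August 2013.
  Interference Suspension Credit: +419 days → 11 October 2014.
Expiry of referenced patent CV-490366:
  Base: filing + 18 years → 4 March 2007.
  Product Clearance Extension: 820 days (within the 1674-day cap) → +820 days → 1 June 2009.
Terminal disclaimer: CV-163754 expires on the earlier of 11 October 2014 and 1 June 2009.

2009-06-01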